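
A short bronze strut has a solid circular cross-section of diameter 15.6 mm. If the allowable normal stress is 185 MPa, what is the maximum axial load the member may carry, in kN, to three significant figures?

A = 191.1 mm².
P_max = σ_allow · A = 185 · 191.1 = 35360 N = 35.36 kN.

35.4 kN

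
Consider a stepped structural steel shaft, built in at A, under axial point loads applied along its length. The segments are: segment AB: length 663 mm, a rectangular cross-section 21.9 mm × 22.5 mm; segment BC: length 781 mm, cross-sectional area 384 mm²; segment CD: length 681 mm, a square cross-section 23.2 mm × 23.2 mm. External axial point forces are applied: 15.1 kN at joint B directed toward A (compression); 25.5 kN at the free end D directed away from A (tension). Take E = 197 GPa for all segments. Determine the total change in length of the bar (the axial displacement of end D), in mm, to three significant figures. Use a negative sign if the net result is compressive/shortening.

Internal axial forces (sectioning from the free end, tension +): N_CD = 25.5 kN, N_BC = 25.5 kN, N_AB = 10.4 kN.
A_AB = 492.7 mm².
A_CD = 538.2 mm².
δ_AB = 10400·663/(492.7·197000) = 0.07103 mm
δ_BC = 25500·781/(384·197000) = 0.2633 mm
δ_CD = 25500·681/(538.2·197000) = 0.1638 mm
δ = Σδ_i = 0.4981 mm.

0.498 mm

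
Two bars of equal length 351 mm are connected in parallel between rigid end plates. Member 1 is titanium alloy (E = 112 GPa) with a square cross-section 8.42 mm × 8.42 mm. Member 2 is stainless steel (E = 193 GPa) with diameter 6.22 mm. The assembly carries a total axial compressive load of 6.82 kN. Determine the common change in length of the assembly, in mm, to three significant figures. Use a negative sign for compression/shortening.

-0.173 mm

A_1 = 70.9 mm².
A_2 = 30.39 mm².
Equal strain + equilibrium ⇒ each member carries load in proportion to AE: A₁E₁ = 7940000 N, A₂E₂ = 5864000 N, ΣAE = 13800000 N.
δ = PL/ΣAE = -6820·351/13800000 = -0.1734 mm.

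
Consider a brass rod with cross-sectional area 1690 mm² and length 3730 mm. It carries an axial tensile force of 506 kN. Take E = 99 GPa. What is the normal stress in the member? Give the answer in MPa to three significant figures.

299 MPa

σ = N/A = 506000/1690 = 299.4 MPa.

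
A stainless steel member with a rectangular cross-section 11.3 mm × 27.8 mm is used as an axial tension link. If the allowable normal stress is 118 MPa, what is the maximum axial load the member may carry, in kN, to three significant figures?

37.1 kN

A = 314.1 mm².
P_max = σ_allow · A = 118 · 314.1 = 37070 N = 37.07 kN.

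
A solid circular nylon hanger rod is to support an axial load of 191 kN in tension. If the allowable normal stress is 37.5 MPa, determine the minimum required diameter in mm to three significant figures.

Required area A ≥ P/σ_allow = 191000/37.5 = 5093 mm².
For a solid circular section, d ≥ √(4A/π) = 80.53 mm.

80.5 mm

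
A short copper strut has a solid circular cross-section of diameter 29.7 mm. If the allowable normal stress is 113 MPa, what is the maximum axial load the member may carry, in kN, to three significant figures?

78.3 kN

A = 692.8 mm².
P_max = σ_allow · A = 113 · 692.8 = 78290 N = 78.29 kN.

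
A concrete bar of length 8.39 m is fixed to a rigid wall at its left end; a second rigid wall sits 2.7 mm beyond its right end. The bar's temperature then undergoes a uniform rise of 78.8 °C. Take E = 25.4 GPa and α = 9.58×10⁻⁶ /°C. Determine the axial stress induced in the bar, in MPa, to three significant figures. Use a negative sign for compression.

Free thermal expansion αLΔT = 9.58e-6 · 8390 · 78.8 = 6.334 mm.
The walls engage after the gap closes; constrained expansion = 6.334 − 2.7 = 3.634 mm.
The walls impose strain ε = −(3.634)/8390 = -4.3309e-04; σ = Eε = 25400 · -4.3309e-04 = -11 MPa.

-11.0 MPa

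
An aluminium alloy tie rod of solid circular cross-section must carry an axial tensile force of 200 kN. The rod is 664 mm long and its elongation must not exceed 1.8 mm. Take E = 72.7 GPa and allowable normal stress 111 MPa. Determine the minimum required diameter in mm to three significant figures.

Required area A ≥ P/σ_allow = 200000/111 = 1802 mm².
For a solid circular section, d ≥ √(4A/π) = 47.9 mm.
Elongation limit: A ≥ PL/(Eδ_allow) = 200000·664/(72700·1.8) = 1015 mm² ⇒ d ≥ 35.95 mm.
The stress limit governs.

47.9 mm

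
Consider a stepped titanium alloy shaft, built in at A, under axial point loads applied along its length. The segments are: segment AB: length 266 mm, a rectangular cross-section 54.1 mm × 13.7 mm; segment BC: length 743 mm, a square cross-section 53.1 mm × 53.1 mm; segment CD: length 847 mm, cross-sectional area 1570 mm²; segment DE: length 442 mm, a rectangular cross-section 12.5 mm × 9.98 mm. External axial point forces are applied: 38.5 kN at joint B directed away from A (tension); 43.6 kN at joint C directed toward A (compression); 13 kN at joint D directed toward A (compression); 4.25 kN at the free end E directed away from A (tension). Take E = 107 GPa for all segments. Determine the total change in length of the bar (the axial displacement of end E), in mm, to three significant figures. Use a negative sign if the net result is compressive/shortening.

-0.0788 mm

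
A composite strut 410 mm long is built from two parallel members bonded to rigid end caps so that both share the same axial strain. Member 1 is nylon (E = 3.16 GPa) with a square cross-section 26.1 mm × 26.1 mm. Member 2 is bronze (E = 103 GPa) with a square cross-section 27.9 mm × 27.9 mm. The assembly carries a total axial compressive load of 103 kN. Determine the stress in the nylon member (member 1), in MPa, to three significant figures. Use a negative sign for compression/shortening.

-3.95 MPa

A_1 = 681.2 mm².
A_2 = 778.4 mm².
Equal strain + equilibrium ⇒ each member carries load in proportion to AE: A₁E₁ = 2153000 N, A₂E₂ = 80180000 N, ΣAE = 82330000 N.
σ₁ = P·E₁/ΣAE = -103000·3160/82330000 = -3.953 MPa.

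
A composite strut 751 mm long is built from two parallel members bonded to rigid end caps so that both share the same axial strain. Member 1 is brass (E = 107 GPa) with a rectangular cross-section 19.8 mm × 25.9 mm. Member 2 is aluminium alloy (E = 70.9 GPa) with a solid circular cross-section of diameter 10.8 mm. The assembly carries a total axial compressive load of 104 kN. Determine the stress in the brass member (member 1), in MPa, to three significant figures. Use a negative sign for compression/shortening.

-181 MPa

A_1 = 512.8 mm².
A_2 = 91.61 mm².
Equal strain + equilibrium ⇒ each member carries load in proportion to AE: A₁E₁ = 54870000 N, A₂E₂ = 6495000 N, ΣAE = 61370000 N.
σ₁ = P·E₁/ΣAE = -104000·107000/61370000 = -181.3 MPa.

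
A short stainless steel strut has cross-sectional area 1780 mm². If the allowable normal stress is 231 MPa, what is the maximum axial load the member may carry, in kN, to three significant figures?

P_max = σ_allow · A = 231 · 1780 = 411200 N = 411.2 kN.

411 kN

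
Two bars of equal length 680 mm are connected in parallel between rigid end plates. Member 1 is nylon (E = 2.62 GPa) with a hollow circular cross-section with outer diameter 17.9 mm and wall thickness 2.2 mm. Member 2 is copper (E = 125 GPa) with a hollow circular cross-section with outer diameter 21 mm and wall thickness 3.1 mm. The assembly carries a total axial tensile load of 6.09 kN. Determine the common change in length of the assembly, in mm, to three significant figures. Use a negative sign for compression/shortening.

A_1 = 108.5 mm².
A_2 = 174.3 mm².
Equal strain + equilibrium ⇒ each member carries load in proportion to AE: A₁E₁ = 284300 N, A₂E₂ = 21790000 N, ΣAE = 22080000 N.
δ = PL/ΣAE = 6090·680/22080000 = 0.1876 mm.

0.188 mm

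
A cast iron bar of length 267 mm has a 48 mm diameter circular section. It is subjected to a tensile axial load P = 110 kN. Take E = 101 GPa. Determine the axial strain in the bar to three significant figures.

6.02e-04

A = 1810 mm².
σ = N/A = 60.79 MPa; ε = σ/E = 60.79/101000 = 6.019e-04.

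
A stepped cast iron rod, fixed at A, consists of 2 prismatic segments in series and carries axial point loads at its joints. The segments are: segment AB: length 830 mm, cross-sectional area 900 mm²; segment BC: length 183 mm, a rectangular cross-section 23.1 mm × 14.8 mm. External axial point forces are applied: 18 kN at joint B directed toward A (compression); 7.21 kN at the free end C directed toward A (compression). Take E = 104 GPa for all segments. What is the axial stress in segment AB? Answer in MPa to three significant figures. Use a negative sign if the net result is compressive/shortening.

Internal axial forces (sectioning from the free end, tension +): N_BC = -7.21 kN, N_AB = -25.21 kN.
σ_AB = N_AB/A_AB = -25210/900 = -28.01 MPa.

-28.0 MPa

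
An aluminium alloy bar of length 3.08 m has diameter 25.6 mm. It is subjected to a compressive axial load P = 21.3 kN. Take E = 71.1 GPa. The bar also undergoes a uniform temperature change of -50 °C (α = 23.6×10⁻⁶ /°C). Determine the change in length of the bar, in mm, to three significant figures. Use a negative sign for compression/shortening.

-5.43 mm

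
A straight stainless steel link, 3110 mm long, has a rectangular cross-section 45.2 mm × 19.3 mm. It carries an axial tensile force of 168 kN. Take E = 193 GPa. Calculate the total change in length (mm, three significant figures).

A = 872.4 mm².
δ_mech = NL/(AE) = 168000·3110/(872.4·193000) = 3.103 mm.

3.10 mm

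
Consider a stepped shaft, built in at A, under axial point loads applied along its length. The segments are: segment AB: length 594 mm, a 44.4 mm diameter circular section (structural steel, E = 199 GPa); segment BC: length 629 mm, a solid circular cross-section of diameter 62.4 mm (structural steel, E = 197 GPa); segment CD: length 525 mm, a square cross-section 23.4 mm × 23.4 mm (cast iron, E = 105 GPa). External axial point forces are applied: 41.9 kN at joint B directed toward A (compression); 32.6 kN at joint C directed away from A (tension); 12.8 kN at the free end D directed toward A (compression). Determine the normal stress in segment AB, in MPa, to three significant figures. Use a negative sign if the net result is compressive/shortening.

-14.3 MPa

Internal axial forces (sectioning from the free end, tension +): N_CD = -12.8 kN, N_BC = 19.8 kN, N_AB = -22.1 kN.
A_AB = 1548 mm².
σ_AB = N_AB/A_AB = -22100/1548 = -14.27 MPa.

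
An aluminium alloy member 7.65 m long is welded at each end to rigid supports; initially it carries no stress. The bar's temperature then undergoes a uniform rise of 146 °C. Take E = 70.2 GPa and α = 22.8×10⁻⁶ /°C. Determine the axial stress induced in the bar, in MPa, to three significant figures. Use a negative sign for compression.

-234 MPa

Free thermal expansion αLΔT = 22.8e-6 · 7650 · 146 = 25.47 mm.
The walls impose strain ε = −(25.47)/7650 = -3.3288e-03; σ = Eε = 70200 · -3.3288e-03 = -233.7 MPa.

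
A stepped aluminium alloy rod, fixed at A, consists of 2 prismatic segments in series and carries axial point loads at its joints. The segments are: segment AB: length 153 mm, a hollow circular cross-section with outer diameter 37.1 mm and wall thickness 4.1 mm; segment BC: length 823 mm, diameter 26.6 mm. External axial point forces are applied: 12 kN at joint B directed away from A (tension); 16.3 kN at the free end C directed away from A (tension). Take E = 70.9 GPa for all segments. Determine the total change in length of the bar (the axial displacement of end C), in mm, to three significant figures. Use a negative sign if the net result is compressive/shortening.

Internal axial forces (sectioning from the free end, tension +): N_BC = 16.3 kN, N_AB = 28.3 kN.
A_AB = 425.1 mm².
A_BC = 555.7 mm².
δ_AB = 28300·153/(425.1·70900) = 0.1437 mm
δ_BC = 16300·823/(555.7·70900) = 0.3405 mm
δ = Σδ_i = 0.4842 mm.

0.484 mm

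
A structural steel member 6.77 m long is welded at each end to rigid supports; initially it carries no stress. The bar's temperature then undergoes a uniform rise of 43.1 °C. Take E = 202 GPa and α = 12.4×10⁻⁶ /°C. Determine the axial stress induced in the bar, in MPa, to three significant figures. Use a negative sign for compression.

Free thermal expansion αLΔT = 12.4e-6 · 6770 · 43.1 = 3.618 mm.
The walls impose strain ε = −(3.618)/6770 = -5.3444e-04; σ = Eε = 202000 · -5.3444e-04 = -108 MPa.

-108 MPa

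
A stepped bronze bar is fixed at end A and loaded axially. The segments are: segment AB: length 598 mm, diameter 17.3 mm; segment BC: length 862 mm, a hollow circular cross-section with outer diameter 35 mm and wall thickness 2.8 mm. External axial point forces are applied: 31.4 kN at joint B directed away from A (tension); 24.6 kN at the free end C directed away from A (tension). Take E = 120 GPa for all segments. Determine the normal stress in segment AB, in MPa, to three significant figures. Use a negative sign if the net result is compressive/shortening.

238 MPa

Internal axial forces (sectioning from the free end, tension +): N_BC = 24.6 kN, N_AB = 56 kN.
A_AB = 235.1 mm².
σ_AB = N_AB/A_AB = 56000/235.1 = 238.2 MPa.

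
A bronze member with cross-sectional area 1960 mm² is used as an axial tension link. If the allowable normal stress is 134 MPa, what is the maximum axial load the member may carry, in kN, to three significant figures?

263 kN

P_max = σ_allow · A = 134 · 1960 = 262600 N = 262.6 kN.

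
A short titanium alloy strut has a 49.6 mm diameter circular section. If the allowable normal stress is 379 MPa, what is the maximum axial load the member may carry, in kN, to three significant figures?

A = 1932 mm².
P_max = σ_allow · A = 379 · 1932 = 732300 N = 732.3 kN.

732 kN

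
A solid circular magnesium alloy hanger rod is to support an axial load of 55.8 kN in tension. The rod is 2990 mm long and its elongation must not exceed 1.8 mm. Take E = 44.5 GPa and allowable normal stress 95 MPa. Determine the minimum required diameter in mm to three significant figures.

Required area A ≥ P/σ_allow = 55800/95 = 587.4 mm².
For a solid circular section, d ≥ √(4A/π) = 27.35 mm.
Elongation limit: A ≥ PL/(Eδ_allow) = 55800·2990/(44500·1.8) = 2083 mm² ⇒ d ≥ 51.5 mm.
The elongation limit governs.

51.5 mm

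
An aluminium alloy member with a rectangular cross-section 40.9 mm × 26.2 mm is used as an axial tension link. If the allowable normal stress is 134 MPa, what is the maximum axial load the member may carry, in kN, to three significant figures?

144 kN

A = 1072 mm².
P_max = σ_allow · A = 134 · 1072 = 143600 N = 143.6 kN.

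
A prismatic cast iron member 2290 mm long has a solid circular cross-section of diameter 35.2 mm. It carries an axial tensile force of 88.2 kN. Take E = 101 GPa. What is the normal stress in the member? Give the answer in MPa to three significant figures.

90.6 MPa

A = 973.1 mm².
σ = N/A = 88200/973.1 = 90.63 MPa.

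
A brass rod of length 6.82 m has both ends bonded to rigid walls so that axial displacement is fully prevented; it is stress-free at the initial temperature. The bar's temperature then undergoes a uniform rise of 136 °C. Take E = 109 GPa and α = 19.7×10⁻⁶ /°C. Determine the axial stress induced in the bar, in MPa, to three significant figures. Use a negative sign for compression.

-292 MPa

Free thermal expansion αLΔT = 19.7e-6 · 6820 · 136 = 18.27 mm.
The walls impose strain ε = −(18.27)/6820 = -2.6792e-03; σ = Eε = 109000 · -2.6792e-03 = -292 MPa.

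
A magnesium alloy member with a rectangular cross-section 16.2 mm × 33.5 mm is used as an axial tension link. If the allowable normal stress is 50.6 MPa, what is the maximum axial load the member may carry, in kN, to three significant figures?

27.5 kN

A = 542.7 mm².
P_max = σ_allow · A = 50.6 · 542.7 = 27460 N = 27.46 kN.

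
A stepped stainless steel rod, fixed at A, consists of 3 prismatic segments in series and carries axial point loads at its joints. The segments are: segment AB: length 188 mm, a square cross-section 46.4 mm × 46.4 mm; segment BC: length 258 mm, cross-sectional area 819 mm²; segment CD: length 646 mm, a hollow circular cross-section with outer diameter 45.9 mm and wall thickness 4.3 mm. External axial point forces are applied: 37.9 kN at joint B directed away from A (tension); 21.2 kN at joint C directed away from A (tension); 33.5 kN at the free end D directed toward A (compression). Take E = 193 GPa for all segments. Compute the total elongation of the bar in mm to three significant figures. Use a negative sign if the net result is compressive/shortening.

-0.208 mm

Internal axial forces (sectioning from the free end, tension +): N_CD = -33.5 kN, N_BC = -12.3 kN, N_AB = 25.6 kN.
A_AB = 2153 mm².
A_CD = 562 mm².
δ_AB = 25600·188/(2153·193000) = 0.01158 mm
δ_BC = -12300·258/(819·193000) = -0.02008 mm
δ_CD = -33500·646/(562·193000) = -0.1995 mm
δ = Σδ_i = -0.208 mm.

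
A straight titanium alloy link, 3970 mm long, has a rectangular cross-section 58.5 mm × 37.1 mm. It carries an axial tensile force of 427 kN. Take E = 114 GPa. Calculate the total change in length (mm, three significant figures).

6.85 mm

A = 2170 mm².
δ_mech = NL/(AE) = 427000·3970/(2170·114000) = 6.851 mm.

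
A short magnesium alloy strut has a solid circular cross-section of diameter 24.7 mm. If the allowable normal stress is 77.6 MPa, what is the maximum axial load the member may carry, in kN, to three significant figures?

A = 479.2 mm².
P_max = σ_allow · A = 77.6 · 479.2 = 37180 N = 37.18 kN.

37.2 kN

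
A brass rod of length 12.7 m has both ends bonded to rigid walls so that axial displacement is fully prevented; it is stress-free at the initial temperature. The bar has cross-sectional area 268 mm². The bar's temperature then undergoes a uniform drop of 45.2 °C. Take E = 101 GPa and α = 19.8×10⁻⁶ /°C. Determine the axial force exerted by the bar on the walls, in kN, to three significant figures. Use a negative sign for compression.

24.2 kN

Free thermal expansion αLΔT = 19.8e-6 · 12700 · -45.2 = -11.37 mm.
The walls impose strain ε = −(-11.37)/12700 = 8.9496e-04; σ = Eε = 101000 · 8.9496e-04 = 90.39 MPa.
Wall reaction R = σ·A = 90.39·268 = 24220 N = 24.22 kN.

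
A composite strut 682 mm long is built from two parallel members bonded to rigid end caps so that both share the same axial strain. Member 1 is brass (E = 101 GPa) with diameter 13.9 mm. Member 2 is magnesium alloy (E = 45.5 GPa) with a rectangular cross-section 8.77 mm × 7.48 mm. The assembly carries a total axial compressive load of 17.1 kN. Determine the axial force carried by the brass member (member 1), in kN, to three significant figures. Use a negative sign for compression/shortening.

-14.3 kN

A_1 = 151.7 mm².
A_2 = 65.6 mm².
Equal strain + equilibrium ⇒ each member carries load in proportion to AE: A₁E₁ = 15330000 N, A₂E₂ = 2985000 N, ΣAE = 18310000 N.
F₁ = P·A₁E₁/ΣAE = -17100·15330000/18310000 = -14310 N.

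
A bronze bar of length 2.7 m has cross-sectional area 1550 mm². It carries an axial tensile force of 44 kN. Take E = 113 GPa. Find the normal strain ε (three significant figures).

σ = N/A = 28.39 MPa; ε = σ/E = 28.39/113000 = 2.512e-04.

2.51e-04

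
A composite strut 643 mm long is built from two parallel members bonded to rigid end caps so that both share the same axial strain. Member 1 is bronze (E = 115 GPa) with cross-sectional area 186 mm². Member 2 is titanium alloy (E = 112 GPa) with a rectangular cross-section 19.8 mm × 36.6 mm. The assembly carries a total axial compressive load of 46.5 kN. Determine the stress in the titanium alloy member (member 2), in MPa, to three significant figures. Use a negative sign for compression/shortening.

A_2 = 724.7 mm².
Equal strain + equilibrium ⇒ each member carries load in proportion to AE: A₁E₁ = 21390000 N, A₂E₂ = 81160000 N, ΣAE = 102600000 N.
σ₂ = P·E₂/ΣAE = -46500·112000/102600000 = -50.78 MPa.

-50.8 MPa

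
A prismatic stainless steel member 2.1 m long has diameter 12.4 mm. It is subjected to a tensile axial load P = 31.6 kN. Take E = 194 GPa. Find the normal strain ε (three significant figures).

0.00135

A = 120.8 mm².
σ = N/A = 261.7 MPa; ε = σ/E = 261.7/194000 = 1.349e-03.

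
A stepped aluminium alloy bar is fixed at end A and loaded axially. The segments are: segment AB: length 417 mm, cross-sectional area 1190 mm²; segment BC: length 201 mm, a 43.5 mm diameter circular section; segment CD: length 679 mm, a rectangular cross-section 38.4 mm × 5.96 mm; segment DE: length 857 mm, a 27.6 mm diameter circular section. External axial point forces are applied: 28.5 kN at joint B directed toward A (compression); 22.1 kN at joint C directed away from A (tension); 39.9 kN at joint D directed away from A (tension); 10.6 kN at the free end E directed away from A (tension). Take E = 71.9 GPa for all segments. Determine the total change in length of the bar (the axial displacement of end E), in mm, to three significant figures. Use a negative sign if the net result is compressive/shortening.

2.65 mm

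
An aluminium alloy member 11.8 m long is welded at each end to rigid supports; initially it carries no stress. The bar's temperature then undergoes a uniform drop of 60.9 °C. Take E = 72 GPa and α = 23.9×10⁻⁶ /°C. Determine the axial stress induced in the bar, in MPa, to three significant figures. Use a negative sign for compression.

Free thermal expansion αLΔT = 23.9e-6 · 11800 · -60.9 = -17.18 mm.
The walls impose strain ε = −(-17.18)/11800 = 1.4555e-03; σ = Eε = 72000 · 1.4555e-03 = 104.8 MPa.

105 MPa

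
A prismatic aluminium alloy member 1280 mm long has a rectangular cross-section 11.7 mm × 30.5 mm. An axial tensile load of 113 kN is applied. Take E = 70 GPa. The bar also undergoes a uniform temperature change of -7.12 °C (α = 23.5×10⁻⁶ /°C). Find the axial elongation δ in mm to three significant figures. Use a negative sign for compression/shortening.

5.58 mm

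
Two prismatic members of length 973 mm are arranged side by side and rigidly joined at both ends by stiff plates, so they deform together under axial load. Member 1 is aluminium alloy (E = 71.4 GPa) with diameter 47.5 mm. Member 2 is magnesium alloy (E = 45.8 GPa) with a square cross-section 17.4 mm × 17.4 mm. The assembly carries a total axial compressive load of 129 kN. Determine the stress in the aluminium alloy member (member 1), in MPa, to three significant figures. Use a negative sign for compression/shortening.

-65.6 MPa

A_1 = 1772 mm².
A_2 = 302.8 mm².
Equal strain + equilibrium ⇒ each member carries load in proportion to AE: A₁E₁ = 126500000 N, A₂E₂ = 13870000 N, ΣAE = 140400000 N.
σ₁ = P·E₁/ΣAE = -129000·71400/140400000 = -65.61 MPa.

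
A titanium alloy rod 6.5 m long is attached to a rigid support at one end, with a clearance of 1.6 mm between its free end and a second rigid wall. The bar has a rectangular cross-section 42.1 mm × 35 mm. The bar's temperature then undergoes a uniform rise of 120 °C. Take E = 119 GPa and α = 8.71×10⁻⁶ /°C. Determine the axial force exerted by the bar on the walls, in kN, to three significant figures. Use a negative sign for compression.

Free thermal expansion αLΔT = 8.71e-6 · 6500 · 120 = 6.794 mm.
The walls engage after the gap closes; constrained expansion = 6.794 − 1.6 = 5.194 mm.
The walls impose strain ε = −(5.194)/6500 = -7.9905e-04; σ = Eε = 119000 · -7.9905e-04 = -95.09 MPa.
Wall reaction R = σ·A = -95.09·1474 = -140100 N = -140.1 kN.

-140 kN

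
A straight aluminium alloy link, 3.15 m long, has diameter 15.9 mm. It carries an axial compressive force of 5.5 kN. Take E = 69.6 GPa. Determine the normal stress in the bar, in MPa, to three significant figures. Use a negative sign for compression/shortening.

-27.7 MPa

A = 198.6 mm².
σ = N/A = -5500/198.6 = -27.7 MPa.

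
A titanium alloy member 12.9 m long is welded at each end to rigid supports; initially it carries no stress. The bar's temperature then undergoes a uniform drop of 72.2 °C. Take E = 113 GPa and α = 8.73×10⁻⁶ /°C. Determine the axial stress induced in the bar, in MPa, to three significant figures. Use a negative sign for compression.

Free thermal expansion αLΔT = 8.73e-6 · 12900 · -72.2 = -8.131 mm.
The walls impose strain ε = −(-8.131)/12900 = 6.3031e-04; σ = Eε = 113000 · 6.3031e-04 = 71.22 MPa.

71.2 MPa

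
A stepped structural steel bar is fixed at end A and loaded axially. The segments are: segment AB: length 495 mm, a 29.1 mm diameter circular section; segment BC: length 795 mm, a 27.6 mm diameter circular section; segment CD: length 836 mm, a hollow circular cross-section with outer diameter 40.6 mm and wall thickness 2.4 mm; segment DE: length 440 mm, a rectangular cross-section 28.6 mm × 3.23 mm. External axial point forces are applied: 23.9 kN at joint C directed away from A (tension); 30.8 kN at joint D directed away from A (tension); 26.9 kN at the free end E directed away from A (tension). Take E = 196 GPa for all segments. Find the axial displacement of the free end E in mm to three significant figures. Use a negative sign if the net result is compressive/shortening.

2.37 mm

Internal axial forces (sectioning from the free end, tension +): N_DE = 26.9 kN, N_CD = 57.7 kN, N_BC = 81.6 kN, N_AB = 81.6 kN.
A_AB = 665.1 mm².
A_BC = 598.3 mm².
A_CD = 288 mm².
A_DE = 92.38 mm².
δ_AB = 81600·495/(665.1·196000) = 0.3099 mm
δ_BC = 81600·795/(598.3·196000) = 0.5532 mm
δ_CD = 57700·836/(288·196000) = 0.8545 mm
δ_DE = 26900·440/(92.38·196000) = 0.6537 mm
δ = Σδ_i = 2.371 mm.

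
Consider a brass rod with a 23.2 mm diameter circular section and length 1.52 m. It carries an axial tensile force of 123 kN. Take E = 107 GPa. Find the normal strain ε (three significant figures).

0.00272

A = 422.7 mm².
σ = N/A = 291 MPa; ε = σ/E = 291/107000 = 2.719e-03.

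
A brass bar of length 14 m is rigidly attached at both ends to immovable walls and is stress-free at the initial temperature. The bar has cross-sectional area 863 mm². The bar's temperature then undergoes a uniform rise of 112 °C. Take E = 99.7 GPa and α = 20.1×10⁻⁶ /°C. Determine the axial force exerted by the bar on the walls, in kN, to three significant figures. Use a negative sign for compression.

Free thermal expansion αLΔT = 20.1e-6 · 14000 · 112 = 31.52 mm.
The walls impose strain ε = −(31.52)/14000 = -2.2512e-03; σ = Eε = 99700 · -2.2512e-03 = -224.4 MPa.
Wall reaction R = σ·A = -224.4·863 = -193700 N = -193.7 kN.

-194 kN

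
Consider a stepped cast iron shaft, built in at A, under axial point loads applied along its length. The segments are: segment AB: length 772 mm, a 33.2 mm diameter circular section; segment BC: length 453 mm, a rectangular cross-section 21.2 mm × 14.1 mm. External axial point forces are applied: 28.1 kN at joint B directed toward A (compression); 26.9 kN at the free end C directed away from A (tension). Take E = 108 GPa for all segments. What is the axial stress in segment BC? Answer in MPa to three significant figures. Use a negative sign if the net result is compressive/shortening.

Internal axial forces (sectioning from the free end, tension +): N_BC = 26.9 kN, N_AB = -1.2 kN.
A_BC = 298.9 mm².
σ_BC = N_BC/A_BC = 26900/298.9 = 89.99 MPa.

90.0 MPa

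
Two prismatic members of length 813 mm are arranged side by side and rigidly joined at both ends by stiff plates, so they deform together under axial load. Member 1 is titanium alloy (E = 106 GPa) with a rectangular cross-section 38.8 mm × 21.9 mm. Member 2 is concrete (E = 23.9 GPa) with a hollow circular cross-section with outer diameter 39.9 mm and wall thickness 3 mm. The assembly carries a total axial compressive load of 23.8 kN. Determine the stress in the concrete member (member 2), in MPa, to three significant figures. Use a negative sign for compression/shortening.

A_1 = 849.7 mm².
A_2 = 347.8 mm².
Equal strain + equilibrium ⇒ each member carries load in proportion to AE: A₁E₁ = 90070000 N, A₂E₂ = 8312000 N, ΣAE = 98380000 N.
σ₂ = P·E₂/ΣAE = -23800·23900/98380000 = -5.782 MPa.

-5.78 MPa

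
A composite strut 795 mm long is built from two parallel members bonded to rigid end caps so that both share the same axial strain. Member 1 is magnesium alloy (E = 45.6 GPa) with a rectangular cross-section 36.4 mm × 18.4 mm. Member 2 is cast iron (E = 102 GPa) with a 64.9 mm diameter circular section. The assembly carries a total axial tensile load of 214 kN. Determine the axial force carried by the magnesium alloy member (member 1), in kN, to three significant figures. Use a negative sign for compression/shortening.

A_1 = 669.8 mm².
A_2 = 3308 mm².
Equal strain + equilibrium ⇒ each member carries load in proportion to AE: A₁E₁ = 30540000 N, A₂E₂ = 337400000 N, ΣAE = 368000000 N.
F₁ = P·A₁E₁/ΣAE = 214000·30540000/368000000 = 17760 N.

17.8 kN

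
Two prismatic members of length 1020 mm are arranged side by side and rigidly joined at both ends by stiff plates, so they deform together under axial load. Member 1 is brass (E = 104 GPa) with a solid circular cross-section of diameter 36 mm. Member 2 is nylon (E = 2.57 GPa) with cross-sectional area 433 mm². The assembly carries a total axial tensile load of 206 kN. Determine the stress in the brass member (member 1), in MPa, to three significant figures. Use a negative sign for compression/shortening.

200 MPa

A_1 = 1018 mm².
Equal strain + equilibrium ⇒ each member carries load in proportion to AE: A₁E₁ = 105900000 N, A₂E₂ = 1113000 N, ΣAE = 107000000 N.
σ₁ = P·E₁/ΣAE = 206000·104000/107000000 = 200.3 MPa.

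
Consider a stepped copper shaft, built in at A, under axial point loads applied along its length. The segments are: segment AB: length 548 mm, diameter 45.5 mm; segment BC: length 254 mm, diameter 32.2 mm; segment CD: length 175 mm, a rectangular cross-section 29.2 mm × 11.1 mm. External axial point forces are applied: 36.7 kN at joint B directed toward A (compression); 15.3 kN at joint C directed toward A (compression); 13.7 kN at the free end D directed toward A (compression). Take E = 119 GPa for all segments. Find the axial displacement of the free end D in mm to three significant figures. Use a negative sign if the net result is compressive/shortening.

Internal axial forces (sectioning from the free end, tension +): N_CD = -13.7 kN, N_BC = -29 kN, N_AB = -65.7 kN.
A_AB = 1626 mm².
A_BC = 814.3 mm².
A_CD = 324.1 mm².
δ_AB = -65700·548/(1626·119000) = -0.1861 mm
δ_BC = -29000·254/(814.3·119000) = -0.07601 mm
δ_CD = -13700·175/(324.1·119000) = -0.06216 mm
δ = Σδ_i = -0.3242 mm.

-0.324 mm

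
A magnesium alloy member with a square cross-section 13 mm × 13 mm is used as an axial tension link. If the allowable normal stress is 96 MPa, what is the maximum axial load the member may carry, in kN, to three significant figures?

16.2 kN

A = 169 mm².
P_max = σ_allow · A = 96 · 169 = 16220 N = 16.22 kN.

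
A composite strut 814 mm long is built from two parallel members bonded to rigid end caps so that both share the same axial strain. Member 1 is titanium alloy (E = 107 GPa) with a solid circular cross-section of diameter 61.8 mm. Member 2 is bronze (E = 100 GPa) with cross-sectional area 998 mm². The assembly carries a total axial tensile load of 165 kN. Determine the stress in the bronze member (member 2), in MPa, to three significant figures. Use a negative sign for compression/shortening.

A_1 = 3000 mm².
Equal strain + equilibrium ⇒ each member carries load in proportion to AE: A₁E₁ = 321000000 N, A₂E₂ = 99800000 N, ΣAE = 420800000 N.
σ₂ = P·E₂/ΣAE = 165000·100000/420800000 = 39.21 MPa.

39.2 MPa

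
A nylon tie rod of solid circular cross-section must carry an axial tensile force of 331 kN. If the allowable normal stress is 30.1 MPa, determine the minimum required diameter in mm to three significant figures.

Required area A ≥ P/σ_allow = 331000/30.1 = 11000 mm².
For a solid circular section, d ≥ √(4A/π) = 118.3 mm.

118 mm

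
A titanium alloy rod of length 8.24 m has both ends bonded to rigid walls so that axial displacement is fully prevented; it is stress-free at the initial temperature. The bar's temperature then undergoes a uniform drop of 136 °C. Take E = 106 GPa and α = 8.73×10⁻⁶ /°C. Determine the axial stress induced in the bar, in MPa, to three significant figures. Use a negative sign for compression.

126 MPa

Free thermal expansion αLΔT = 8.73e-6 · 8240 · -136 = -9.783 mm.
The walls impose strain ε = −(-9.783)/8240 = 1.1873e-03; σ = Eε = 106000 · 1.1873e-03 = 125.9 MPa.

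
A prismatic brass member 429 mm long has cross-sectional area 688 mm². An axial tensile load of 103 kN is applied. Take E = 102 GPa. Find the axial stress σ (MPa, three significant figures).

150 MPa

σ = N/A = 103000/688 = 149.7 MPa.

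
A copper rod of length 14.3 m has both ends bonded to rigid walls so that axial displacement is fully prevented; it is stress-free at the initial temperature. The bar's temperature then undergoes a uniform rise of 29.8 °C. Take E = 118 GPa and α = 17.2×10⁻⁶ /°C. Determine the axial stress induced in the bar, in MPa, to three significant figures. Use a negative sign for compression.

-60.5 MPa

Free thermal expansion αLΔT = 17.2e-6 · 14300 · 29.8 = 7.33 mm.
The walls impose strain ε = −(7.33)/14300 = -5.1256e-04; σ = Eε = 118000 · -5.1256e-04 = -60.48 MPa.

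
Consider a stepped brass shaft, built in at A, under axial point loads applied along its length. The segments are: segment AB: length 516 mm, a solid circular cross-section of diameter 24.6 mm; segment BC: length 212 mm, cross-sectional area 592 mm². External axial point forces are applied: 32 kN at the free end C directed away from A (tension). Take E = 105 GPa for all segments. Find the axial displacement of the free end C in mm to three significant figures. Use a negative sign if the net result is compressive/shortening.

0.440 mm

Internal axial forces (sectioning from the free end, tension +): N_BC = 32 kN, N_AB = 32 kN.
A_AB = 475.3 mm².
δ_AB = 32000·516/(475.3·105000) = 0.3309 mm
δ_BC = 32000·212/(592·105000) = 0.1091 mm
δ = Σδ_i = 0.44 mm.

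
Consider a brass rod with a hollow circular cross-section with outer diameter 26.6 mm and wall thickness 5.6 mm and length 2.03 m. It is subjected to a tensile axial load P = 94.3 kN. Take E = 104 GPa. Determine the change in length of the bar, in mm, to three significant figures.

4.98 mm

A = 369.5 mm².
δ_mech = NL/(AE) = 94300·2030/(369.5·104000) = 4.982 mm.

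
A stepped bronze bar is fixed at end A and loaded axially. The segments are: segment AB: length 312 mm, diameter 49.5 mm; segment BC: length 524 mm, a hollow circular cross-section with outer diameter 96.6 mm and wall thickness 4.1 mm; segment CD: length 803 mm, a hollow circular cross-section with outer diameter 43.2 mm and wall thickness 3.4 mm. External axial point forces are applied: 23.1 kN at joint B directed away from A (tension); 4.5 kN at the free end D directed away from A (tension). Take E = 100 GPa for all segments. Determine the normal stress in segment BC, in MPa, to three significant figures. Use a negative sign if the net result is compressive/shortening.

3.78 MPa

Internal axial forces (sectioning from the free end, tension +): N_CD = 4.5 kN, N_BC = 4.5 kN, N_AB = 27.6 kN.
A_BC = 1191 mm².
σ_BC = N_BC/A_BC = 4500/1191 = 3.777 MPa.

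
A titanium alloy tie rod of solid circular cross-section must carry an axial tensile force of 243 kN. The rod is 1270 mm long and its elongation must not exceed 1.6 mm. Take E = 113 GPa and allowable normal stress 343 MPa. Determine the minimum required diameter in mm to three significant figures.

Required area A ≥ P/σ_allow = 243000/343 = 708.5 mm².
For a solid circular section, d ≥ √(4A/π) = 30.03 mm.
Elongation limit: A ≥ PL/(Eδ_allow) = 243000·1270/(113000·1.6) = 1707 mm² ⇒ d ≥ 46.62 mm.
The elongation limit governs.

46.6 mm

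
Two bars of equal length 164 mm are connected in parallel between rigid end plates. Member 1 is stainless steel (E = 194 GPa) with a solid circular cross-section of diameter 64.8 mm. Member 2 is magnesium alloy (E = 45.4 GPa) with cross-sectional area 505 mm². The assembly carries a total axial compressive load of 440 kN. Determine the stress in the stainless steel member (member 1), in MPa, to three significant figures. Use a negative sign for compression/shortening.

-129 MPa

A_1 = 3298 mm².
Equal strain + equilibrium ⇒ each member carries load in proportion to AE: A₁E₁ = 639800000 N, A₂E₂ = 22930000 N, ΣAE = 662700000 N.
σ₁ = P·E₁/ΣAE = -440000·194000/662700000 = -128.8 MPa.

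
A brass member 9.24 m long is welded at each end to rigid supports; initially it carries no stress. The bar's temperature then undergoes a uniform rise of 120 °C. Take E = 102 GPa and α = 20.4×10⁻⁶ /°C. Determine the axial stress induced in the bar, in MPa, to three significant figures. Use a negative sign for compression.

Free thermal expansion αLΔT = 20.4e-6 · 9240 · 120 = 22.62 mm.
The walls impose strain ε = −(22.62)/9240 = -2.4480e-03; σ = Eε = 102000 · -2.4480e-03 = -249.7 MPa.

-250 MPa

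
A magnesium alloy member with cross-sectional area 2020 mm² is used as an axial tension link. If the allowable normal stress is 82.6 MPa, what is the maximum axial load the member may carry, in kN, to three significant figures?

P_max = σ_allow · A = 82.6 · 2020 = 166900 N = 166.9 kN.

167 kN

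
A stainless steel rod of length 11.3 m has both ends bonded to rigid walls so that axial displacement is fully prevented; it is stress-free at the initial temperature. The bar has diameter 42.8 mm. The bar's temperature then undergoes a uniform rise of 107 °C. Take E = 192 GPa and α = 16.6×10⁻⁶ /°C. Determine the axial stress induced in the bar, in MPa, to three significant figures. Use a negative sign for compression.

Free thermal expansion αLΔT = 16.6e-6 · 11300 · 107 = 20.07 mm.
The walls impose strain ε = −(20.07)/11300 = -1.7762e-03; σ = Eε = 192000 · -1.7762e-03 = -341 MPa.

-341 MPa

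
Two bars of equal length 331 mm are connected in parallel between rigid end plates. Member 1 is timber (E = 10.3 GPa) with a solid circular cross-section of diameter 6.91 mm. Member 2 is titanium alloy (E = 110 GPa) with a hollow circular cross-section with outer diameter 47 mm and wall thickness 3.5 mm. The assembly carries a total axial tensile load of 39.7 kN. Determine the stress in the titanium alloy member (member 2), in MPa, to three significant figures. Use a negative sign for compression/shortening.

82.4 MPa

A_1 = 37.5 mm².
A_2 = 478.3 mm².
Equal strain + equilibrium ⇒ each member carries load in proportion to AE: A₁E₁ = 386300 N, A₂E₂ = 52610000 N, ΣAE = 53000000 N.
σ₂ = P·E₂/ΣAE = 39700·110000/53000000 = 82.4 MPa.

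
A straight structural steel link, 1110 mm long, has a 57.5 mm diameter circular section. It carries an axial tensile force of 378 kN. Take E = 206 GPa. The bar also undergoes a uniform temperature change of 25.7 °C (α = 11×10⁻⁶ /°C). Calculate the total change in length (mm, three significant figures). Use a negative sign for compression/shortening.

A = 2597 mm².
δ_mech = NL/(AE) = 378000·1110/(2597·206000) = 0.7844 mm.
δ_thermal = αLΔT = 11e-6·1110·25.7 = 0.3138 mm.
δ = δ_mech + δ_thermal = 1.098 mm.

1.10 mm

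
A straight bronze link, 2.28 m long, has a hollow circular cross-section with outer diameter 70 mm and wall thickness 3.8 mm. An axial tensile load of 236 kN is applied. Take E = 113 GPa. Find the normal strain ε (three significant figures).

0.00264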